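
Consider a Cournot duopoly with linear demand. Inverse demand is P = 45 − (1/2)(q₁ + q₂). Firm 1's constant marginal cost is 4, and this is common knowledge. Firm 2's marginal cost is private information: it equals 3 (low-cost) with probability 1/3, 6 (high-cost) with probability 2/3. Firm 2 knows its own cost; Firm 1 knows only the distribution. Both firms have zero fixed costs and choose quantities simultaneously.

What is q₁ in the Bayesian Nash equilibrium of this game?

Type-c best response for Firm 2: q₂(c) = (45 − c) − q₁/2.
Firm 1 maximizes expected profit; its first-order condition is 45 − q₁ − (1/2)E[q₂] − 4 = 0.
Substituting E[q₂] and solving: E[c₂] = 5, so q₁ = (45 − 2·4 + 5)/(3/2) = 28.

28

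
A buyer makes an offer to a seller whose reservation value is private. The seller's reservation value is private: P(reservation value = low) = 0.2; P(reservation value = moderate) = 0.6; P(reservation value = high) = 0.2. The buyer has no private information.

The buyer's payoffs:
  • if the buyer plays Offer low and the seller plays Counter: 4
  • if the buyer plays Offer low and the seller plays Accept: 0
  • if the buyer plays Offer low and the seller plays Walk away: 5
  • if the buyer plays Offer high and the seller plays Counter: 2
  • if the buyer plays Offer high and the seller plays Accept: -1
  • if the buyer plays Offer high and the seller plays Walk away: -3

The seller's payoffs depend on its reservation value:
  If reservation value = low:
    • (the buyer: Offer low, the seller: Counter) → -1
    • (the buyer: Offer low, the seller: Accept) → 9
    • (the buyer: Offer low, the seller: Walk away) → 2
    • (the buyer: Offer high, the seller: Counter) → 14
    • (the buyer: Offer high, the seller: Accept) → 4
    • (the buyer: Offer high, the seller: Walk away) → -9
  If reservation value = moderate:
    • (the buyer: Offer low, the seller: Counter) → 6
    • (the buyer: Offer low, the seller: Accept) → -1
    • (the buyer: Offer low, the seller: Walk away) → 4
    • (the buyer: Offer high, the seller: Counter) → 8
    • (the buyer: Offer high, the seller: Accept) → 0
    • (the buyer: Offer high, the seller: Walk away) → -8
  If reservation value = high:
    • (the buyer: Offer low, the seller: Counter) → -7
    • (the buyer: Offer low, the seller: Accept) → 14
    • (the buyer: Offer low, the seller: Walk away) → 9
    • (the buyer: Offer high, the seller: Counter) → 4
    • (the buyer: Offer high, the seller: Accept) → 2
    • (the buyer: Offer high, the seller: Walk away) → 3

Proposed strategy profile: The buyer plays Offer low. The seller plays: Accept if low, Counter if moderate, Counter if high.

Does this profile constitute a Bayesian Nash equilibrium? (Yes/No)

No

The buyer plays Offer low: E[Offer low] = 0.2·(0) + 0.6·(4) + 0.2·(4) = 3.2; E[Offer high] = 1.4. Best-responding. ✓
The seller (reservation value low), facing Offer low: Counter gives -1, Accept gives 9, Walk away gives 2. Proposed Accept is best. ✓
The seller (reservation value moderate), facing Offer low: Counter gives 6, Accept gives -1, Walk away gives 4. Proposed Counter is best. ✓
The seller (reservation value high), facing Offer low: Counter gives -7, Accept gives 14, Walk away gives 9. Proposed Counter is not best — profitable deviation exists. ✗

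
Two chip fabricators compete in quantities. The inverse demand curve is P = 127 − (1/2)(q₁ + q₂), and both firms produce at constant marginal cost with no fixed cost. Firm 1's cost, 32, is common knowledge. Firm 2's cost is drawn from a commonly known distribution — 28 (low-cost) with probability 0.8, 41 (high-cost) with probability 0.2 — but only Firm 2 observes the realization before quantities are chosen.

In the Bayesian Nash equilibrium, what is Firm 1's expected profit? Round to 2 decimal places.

Type-c best response for Firm 2: q₂(c) = (127 − c) − q₁/2.
Firm 1 maximizes expected profit; its first-order condition is 127 − q₁ − (1/2)E[q₂] − 32 = 0.
Substituting E[q₂] and solving: E[c₂] = 30.6, so q₁ = (127 − 2·32 + 30.6)/(3/2) = 62.4.
E[P] = 127 − (1/2)·(q₁ + E[q₂]) = 63.2; Firm 1's expected profit = (E[P] − 32)·q₁ = (63.2 − 32)·62.4 = 1946.88.

1946.88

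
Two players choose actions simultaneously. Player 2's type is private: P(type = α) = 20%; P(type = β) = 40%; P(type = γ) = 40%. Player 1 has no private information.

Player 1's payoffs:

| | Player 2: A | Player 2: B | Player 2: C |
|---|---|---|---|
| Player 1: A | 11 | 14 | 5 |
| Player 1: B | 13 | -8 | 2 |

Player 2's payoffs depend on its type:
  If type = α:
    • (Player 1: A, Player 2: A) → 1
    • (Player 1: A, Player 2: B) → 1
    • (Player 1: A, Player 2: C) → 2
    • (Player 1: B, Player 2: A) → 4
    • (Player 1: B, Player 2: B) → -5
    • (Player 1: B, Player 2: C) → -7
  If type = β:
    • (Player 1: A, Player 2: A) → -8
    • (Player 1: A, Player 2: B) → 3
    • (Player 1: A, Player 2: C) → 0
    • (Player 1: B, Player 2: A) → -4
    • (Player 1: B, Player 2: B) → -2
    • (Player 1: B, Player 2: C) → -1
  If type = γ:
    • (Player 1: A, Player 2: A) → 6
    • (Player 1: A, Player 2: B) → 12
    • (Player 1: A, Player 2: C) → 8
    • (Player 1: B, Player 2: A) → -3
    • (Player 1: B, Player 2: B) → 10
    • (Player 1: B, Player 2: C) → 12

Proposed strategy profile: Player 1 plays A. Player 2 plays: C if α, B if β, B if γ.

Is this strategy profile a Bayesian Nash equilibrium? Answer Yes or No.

Yes

A profile is a BNE iff every type of every player is best-responding given beliefs about the other side.
Player 1 plays A: E[A] = 0.2·(5) + 0.4·(14) + 0.4·(14) = 12.2; E[B] = -6. Best-responding. ✓
Player 2 (type α), facing A: A gives 1, B gives 1, C gives 2. Proposed C is best. ✓
Player 2 (type β), facing A: A gives -8, B gives 3, C gives 0. Proposed B is best. ✓
Player 2 (type γ), facing A: A gives 6, B gives 12, C gives 8. Proposed B is best. ✓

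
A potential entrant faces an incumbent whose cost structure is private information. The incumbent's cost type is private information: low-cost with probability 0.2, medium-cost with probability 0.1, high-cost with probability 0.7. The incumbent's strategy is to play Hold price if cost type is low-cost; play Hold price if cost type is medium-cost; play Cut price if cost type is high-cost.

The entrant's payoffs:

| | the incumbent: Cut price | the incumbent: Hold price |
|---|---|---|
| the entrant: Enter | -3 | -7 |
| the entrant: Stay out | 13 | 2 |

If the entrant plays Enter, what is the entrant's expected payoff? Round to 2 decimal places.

-4.20

E[Enter] = 0.2·(-7) + 0.1·(-7) + 0.7·(-3) = (-1.4) + (-0.7) + (-2.1) = -4.2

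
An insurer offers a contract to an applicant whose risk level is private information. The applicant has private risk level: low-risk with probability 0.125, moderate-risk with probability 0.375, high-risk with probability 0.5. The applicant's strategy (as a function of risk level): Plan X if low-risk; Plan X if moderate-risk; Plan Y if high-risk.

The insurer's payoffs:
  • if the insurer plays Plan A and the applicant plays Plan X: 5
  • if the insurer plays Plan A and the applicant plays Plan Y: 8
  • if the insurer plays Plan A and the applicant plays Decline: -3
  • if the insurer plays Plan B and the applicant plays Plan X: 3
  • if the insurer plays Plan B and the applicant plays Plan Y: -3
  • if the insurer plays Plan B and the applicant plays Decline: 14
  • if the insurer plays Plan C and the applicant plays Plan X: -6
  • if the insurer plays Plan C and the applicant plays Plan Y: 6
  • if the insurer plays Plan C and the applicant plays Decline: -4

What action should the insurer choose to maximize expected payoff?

Plan A

E[Plan A] = 0.125·(5) + 0.375·(5) + 0.5·(8) = 6.5
E[Plan B] = 0.125·(3) + 0.375·(3) + 0.5·(-3) = 0
E[Plan C] = 0.125·(-6) + 0.375·(-6) + 0.5·(6) = 0
Best response: Plan A (6.5 is the largest).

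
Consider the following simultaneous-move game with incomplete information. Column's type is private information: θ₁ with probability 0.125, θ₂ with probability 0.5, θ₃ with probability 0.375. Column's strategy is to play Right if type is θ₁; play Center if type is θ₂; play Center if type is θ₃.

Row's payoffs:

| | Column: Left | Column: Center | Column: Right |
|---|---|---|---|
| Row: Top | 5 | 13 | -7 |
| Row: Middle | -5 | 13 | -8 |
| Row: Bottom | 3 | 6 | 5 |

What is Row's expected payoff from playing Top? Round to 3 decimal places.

E[Top] = 0.125·(-7) + 0.5·13 + 0.375·13 = (-0.875) + 6.5 + 4.875 = 10.5

10.500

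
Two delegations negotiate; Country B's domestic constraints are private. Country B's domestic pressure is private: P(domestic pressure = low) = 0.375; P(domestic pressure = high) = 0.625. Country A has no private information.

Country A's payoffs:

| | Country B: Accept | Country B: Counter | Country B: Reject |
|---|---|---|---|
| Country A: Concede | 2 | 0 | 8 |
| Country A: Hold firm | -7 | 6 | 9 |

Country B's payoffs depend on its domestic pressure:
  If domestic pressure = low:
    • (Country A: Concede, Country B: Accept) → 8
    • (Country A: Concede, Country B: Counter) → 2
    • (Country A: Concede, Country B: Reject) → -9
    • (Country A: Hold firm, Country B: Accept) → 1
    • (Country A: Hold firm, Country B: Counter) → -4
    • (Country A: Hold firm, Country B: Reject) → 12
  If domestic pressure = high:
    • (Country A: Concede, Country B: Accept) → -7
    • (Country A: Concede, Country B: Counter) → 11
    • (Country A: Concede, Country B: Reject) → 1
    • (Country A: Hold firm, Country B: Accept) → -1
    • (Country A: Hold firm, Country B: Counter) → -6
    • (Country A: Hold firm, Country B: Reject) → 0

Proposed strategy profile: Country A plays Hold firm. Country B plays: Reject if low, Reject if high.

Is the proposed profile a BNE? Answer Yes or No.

Country A plays Hold firm: E[Hold firm] = 0.375·(9) + 0.625·(9) = 9; E[Concede] = 8. Best-responding. ✓
Country B (domestic pressure low), facing Hold firm: Accept gives 1, Counter gives -4, Reject gives 12. Proposed Reject is best. ✓
Country B (domestic pressure high), facing Hold firm: Accept gives -1, Counter gives -6, Reject gives 0. Proposed Reject is best. ✓

Yes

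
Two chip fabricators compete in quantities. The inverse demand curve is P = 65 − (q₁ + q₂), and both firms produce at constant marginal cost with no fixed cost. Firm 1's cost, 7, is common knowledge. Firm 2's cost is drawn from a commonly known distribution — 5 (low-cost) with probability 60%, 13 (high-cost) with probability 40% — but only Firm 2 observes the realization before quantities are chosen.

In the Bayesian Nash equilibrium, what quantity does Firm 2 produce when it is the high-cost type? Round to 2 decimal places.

16.13

Type-c best response for Firm 2: q₂(c) = (65 − c)/2 − q₁/2.
Firm 1 maximizes expected profit; its first-order condition is 65 − 2q₁ − E[q₂] − 7 = 0.
Substituting E[q₂] and solving: E[c₂] = 8.2, so q₁ = (65 − 2·7 + 8.2)/3 = 19.7333.
q₂(high-cost) = (65 − 13 − 19.7333)/2 = 16.1333.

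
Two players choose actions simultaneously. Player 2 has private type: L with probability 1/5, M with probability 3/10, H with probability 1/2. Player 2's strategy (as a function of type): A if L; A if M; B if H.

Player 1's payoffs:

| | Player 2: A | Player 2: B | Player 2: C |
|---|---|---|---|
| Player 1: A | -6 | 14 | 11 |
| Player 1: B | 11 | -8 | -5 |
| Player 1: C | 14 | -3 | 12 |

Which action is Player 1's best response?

C

E[A] = 1/5·(-6) + 3/10·(-6) + 1/2·(14) = 4
E[B] = 1/5·(11) + 3/10·(11) + 1/2·(-8) = 3/2
E[C] = 1/5·(14) + 3/10·(14) + 1/2·(-3) = 11/2
Best response: C (11/2 is the largest).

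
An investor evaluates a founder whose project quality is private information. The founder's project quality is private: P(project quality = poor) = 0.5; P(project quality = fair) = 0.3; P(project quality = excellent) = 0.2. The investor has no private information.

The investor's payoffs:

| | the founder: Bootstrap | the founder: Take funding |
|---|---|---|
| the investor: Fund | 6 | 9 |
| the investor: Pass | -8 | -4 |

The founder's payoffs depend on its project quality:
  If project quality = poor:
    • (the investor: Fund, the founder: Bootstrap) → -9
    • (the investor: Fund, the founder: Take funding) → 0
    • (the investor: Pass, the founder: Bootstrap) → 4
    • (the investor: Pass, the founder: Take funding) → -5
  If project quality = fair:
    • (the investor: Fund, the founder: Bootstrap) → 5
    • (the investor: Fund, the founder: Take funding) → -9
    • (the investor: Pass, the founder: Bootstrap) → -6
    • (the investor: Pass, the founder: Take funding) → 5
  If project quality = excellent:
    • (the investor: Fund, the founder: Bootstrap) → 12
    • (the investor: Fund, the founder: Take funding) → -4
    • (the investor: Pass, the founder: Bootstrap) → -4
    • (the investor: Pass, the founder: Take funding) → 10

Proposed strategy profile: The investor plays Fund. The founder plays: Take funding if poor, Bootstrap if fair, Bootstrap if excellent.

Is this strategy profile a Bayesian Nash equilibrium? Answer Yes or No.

Yes

A profile is a BNE iff every type of every player is best-responding given beliefs about the other side.
The investor plays Fund: E[Fund] = 0.5·(9) + 0.3·(6) + 0.2·(6) = 7.5; E[Pass] = -6. Best-responding. ✓
The founder (project quality poor), facing Fund: Bootstrap gives -9, Take funding gives 0. Proposed Take funding is best. ✓
The founder (project quality fair), facing Fund: Bootstrap gives 5, Take funding gives -9. Proposed Bootstrap is best. ✓
The founder (project quality excellent), facing Fund: Bootstrap gives 12, Take funding gives -4. Proposed Bootstrap is best. ✓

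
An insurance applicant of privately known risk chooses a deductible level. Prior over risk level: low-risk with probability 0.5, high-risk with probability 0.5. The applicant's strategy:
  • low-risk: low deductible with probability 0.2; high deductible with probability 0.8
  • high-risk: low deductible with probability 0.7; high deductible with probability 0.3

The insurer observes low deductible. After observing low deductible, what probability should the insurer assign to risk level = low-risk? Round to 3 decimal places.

P(low deductible) = 0.5·0.2 + 0.5·0.7 = 0.45
P(low-risk | low deductible) = (0.5·0.2) / 0.45 = 0.1 / 0.45 = 0.222222

0.222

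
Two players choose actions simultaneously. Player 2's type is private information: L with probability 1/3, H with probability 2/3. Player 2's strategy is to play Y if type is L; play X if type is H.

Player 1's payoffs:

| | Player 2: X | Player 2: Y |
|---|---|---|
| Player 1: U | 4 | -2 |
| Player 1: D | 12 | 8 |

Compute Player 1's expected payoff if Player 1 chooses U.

Take the expectation over Player 2's type, weighting each type's action by its prior probability.
E[U] = 1/3·(-2) + 2/3·4 = (-2/3) + 8/3 = 2

2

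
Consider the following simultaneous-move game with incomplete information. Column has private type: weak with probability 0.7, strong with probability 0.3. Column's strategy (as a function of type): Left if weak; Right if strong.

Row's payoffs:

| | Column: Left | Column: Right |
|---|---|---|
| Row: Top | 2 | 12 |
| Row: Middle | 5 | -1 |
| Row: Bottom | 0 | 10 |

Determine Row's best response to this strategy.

E[Top] = 0.7·(2) + 0.3·(12) = 5
E[Middle] = 0.7·(5) + 0.3·(-1) = 3.2
E[Bottom] = 0.7·(0) + 0.3·(10) = 3
Best response: Top (5 is the largest).

Top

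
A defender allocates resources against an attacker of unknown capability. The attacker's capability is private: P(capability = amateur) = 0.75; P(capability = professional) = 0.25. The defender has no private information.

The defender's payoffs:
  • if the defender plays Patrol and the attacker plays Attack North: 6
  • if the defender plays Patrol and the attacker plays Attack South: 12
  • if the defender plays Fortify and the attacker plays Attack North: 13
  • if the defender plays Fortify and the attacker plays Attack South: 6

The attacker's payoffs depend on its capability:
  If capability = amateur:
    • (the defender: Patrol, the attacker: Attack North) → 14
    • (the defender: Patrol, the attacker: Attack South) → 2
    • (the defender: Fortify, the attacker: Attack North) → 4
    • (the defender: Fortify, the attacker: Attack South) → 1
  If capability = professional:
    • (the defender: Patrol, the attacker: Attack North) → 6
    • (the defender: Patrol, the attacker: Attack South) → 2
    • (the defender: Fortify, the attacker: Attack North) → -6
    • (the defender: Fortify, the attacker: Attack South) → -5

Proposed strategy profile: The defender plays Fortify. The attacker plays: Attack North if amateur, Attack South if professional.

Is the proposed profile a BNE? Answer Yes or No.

The defender plays Fortify: E[Fortify] = 0.75·(13) + 0.25·(6) = 11.25; E[Patrol] = 7.5. Best-responding. ✓
The attacker (capability amateur), facing Fortify: Attack North gives 4, Attack South gives 1. Proposed Attack North is best. ✓
The attacker (capability professional), facing Fortify: Attack North gives -6, Attack South gives -5. Proposed Attack South is best. ✓

Yes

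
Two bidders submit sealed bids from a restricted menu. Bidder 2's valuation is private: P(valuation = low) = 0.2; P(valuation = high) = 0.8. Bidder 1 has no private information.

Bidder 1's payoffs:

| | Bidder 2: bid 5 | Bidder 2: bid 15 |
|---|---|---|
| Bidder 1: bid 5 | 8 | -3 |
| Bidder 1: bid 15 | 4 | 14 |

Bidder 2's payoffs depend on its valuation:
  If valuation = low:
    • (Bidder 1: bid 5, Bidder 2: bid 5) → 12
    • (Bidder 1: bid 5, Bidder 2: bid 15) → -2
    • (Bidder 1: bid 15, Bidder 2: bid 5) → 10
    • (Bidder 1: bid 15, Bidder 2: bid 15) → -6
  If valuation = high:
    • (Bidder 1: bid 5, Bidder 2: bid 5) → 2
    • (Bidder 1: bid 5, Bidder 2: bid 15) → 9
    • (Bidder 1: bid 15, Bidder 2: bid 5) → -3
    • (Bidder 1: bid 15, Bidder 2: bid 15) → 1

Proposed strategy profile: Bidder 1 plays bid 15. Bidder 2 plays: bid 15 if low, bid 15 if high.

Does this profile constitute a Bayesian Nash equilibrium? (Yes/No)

Bidder 1 plays bid 15: E[bid 15] = 0.2·(14) + 0.8·(14) = 14; E[bid 5] = -3. Best-responding. ✓
Bidder 2 (valuation low), facing bid 15: bid 5 gives 10, bid 15 gives -6. Proposed bid 15 is not best — profitable deviation exists. ✗
Bidder 2 (valuation high), facing bid 15: bid 5 gives -3, bid 15 gives 1. Proposed bid 15 is best. ✓

No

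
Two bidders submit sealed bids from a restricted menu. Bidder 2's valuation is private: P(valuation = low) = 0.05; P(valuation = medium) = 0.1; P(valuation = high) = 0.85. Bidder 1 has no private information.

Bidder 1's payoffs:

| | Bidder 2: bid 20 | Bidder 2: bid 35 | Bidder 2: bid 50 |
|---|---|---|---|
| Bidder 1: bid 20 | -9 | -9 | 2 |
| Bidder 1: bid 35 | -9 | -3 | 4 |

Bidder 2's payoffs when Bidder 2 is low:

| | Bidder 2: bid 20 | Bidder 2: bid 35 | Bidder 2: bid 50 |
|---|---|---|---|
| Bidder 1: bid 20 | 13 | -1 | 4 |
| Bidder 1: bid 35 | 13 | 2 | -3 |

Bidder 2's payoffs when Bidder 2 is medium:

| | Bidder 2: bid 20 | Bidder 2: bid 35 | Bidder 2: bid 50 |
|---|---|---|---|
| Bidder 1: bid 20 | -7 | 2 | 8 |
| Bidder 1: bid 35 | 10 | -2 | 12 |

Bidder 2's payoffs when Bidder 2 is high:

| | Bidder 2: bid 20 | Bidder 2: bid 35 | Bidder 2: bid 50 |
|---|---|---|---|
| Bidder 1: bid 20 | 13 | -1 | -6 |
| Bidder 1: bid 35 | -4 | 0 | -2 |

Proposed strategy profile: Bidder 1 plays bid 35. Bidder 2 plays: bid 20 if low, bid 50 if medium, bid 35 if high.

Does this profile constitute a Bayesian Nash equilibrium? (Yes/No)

Yes

Bidder 1 plays bid 35: E[bid 35] = 0.05·(-9) + 0.1·(4) + 0.85·(-3) = -2.6; E[bid 20] = -7.9. Best-responding. ✓
Bidder 2 (valuation low), facing bid 35: bid 20 gives 13, bid 35 gives 2, bid 50 gives -3. Proposed bid 20 is best. ✓
Bidder 2 (valuation medium), facing bid 35: bid 20 gives 10, bid 35 gives -2, bid 50 gives 12. Proposed bid 50 is best. ✓
Bidder 2 (valuation high), facing bid 35: bid 20 gives -4, bid 35 gives 0, bid 50 gives -2. Proposed bid 35 is best. ✓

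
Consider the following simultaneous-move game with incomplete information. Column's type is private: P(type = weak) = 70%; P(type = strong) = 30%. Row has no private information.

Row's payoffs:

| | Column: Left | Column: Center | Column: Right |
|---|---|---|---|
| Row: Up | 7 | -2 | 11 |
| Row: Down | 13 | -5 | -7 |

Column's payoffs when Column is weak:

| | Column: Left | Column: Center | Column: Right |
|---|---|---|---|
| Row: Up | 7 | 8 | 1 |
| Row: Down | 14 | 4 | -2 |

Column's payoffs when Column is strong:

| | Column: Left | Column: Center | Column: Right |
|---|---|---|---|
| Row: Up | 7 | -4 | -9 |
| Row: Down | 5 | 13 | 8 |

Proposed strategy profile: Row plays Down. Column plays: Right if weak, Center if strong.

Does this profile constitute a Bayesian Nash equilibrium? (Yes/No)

Row plays Down: E[Down] = 0.7·(-7) + 0.3·(-5) = -6.4; E[Up] = 7.1. Not best-responding. ✗
Column (type weak), facing Down: Left gives 14, Center gives 4, Right gives -2. Proposed Right is not best — profitable deviation exists. ✗
Column (type strong), facing Down: Left gives 5, Center gives 13, Right gives 8. Proposed Center is best. ✓

No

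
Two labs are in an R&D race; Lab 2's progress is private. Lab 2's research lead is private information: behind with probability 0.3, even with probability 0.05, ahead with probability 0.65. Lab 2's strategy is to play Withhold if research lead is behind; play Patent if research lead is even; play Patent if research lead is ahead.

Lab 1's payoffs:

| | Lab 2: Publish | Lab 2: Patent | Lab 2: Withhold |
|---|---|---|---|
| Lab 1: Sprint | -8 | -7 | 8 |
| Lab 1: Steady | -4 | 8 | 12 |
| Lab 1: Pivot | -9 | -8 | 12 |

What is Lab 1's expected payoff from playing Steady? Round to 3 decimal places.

9.200

Take the expectation over Lab 2's research lead, weighting each type's action by its prior probability.
E[Steady] = 0.3·12 + 0.05·8 + 0.65·8 = 3.6 + 0.4 + 5.2 = 9.2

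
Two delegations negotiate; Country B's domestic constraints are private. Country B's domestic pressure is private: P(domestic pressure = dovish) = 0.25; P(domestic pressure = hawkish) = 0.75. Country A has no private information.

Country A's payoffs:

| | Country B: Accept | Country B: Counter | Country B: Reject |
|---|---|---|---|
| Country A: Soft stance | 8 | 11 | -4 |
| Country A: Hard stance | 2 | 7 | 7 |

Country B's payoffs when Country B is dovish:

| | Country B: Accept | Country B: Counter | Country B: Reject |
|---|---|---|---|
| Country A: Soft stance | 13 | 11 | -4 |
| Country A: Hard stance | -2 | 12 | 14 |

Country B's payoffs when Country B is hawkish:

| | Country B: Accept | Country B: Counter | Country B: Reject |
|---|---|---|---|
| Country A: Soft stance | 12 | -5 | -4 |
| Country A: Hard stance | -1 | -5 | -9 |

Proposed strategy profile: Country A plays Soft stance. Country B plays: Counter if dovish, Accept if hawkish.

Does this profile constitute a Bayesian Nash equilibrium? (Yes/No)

No

Country A plays Soft stance: E[Soft stance] = 0.25·(11) + 0.75·(8) = 8.75; E[Hard stance] = 3.25. Best-responding. ✓
Country B (domestic pressure dovish), facing Soft stance: Accept gives 13, Counter gives 11, Reject gives -4. Proposed Counter is not best — profitable deviation exists. ✗
Country B (domestic pressure hawkish), facing Soft stance: Accept gives 12, Counter gives -5, Reject gives -4. Proposed Accept is best. ✓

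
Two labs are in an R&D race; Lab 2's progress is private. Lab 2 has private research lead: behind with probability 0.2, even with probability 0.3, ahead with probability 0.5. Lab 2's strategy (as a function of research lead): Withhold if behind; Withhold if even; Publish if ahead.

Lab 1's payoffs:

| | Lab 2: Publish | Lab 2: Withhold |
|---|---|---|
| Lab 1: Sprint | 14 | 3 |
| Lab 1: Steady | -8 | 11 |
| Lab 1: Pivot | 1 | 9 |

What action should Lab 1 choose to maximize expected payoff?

Compute Lab 1's expected payoff for each action, taking the expectation over Lab 2's type.
E[Sprint] = 0.2·(3) + 0.3·(3) + 0.5·(14) = 8.5
E[Steady] = 0.2·(11) + 0.3·(11) + 0.5·(-8) = 1.5
E[Pivot] = 0.2·(9) + 0.3·(9) + 0.5·(1) = 5
Best response: Sprint (8.5 is the largest).

Sprint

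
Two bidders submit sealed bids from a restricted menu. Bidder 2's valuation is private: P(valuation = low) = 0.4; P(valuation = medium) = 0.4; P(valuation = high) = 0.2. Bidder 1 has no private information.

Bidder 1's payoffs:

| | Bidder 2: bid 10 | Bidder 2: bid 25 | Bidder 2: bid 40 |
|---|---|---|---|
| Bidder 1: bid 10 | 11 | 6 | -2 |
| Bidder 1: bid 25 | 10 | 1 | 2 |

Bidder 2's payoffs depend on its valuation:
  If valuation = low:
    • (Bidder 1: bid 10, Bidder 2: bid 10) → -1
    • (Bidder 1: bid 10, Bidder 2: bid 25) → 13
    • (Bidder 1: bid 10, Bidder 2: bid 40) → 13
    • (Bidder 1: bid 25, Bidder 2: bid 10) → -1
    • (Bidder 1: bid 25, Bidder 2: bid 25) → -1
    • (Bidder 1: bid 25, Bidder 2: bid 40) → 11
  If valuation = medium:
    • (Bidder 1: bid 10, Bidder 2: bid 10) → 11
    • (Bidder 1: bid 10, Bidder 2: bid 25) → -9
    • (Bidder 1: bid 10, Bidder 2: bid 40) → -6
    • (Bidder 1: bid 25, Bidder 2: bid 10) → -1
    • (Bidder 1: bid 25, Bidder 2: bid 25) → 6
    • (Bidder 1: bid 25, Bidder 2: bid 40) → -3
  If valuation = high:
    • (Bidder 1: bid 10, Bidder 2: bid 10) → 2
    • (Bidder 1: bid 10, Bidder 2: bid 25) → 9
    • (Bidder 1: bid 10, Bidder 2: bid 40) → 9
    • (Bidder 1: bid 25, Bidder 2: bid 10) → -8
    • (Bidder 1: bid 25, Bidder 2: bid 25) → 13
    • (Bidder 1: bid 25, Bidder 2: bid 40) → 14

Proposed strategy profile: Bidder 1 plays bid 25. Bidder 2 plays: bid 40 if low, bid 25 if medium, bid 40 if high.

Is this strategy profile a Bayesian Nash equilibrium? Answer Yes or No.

Bidder 1 plays bid 25: E[bid 25] = 0.4·(2) + 0.4·(1) + 0.2·(2) = 1.6; E[bid 10] = 1.2. Best-responding. ✓
Bidder 2 (valuation low), facing bid 25: bid 10 gives -1, bid 25 gives -1, bid 40 gives 11. Proposed bid 40 is best. ✓
Bidder 2 (valuation medium), facing bid 25: bid 10 gives -1, bid 25 gives 6, bid 40 gives -3. Proposed bid 25 is best. ✓
Bidder 2 (valuation high), facing bid 25: bid 10 gives -8, bid 25 gives 13, bid 40 gives 14. Proposed bid 40 is best. ✓

Yes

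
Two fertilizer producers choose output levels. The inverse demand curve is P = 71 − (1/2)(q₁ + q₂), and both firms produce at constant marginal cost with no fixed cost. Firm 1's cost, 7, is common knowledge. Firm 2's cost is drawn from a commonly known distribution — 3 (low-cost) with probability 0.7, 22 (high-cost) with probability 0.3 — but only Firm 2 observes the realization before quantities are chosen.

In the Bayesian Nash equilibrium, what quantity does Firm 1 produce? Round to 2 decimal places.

43.80

Type-c best response for Firm 2: q₂(c) = (71 − c) − q₁/2.
Firm 1 maximizes expected profit; its first-order condition is 71 − q₁ − (1/2)E[q₂] − 7 = 0.
Substituting E[q₂] and solving: E[c₂] = 8.7, so q₁ = (71 − 2·7 + 8.7)/(3/2) = 43.8.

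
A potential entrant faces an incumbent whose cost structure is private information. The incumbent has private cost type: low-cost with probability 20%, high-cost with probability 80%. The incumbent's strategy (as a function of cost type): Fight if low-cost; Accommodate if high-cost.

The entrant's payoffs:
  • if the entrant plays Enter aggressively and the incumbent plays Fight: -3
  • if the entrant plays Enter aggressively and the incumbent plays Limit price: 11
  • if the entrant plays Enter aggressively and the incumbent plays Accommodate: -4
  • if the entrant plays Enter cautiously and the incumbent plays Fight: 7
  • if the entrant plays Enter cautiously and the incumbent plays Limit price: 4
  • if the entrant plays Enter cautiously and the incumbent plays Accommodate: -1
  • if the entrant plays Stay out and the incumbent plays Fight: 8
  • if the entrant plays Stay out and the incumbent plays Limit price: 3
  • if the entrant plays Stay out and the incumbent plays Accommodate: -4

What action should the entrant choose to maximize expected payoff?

Compute the entrant's expected payoff for each action, taking the expectation over the incumbent's type.
E[Enter aggressively] = 0.2·(-3) + 0.8·(-4) = -3.8
E[Enter cautiously] = 0.2·(7) + 0.8·(-1) = 0.6
E[Stay out] = 0.2·(8) + 0.8·(-4) = -1.6
Best response: Enter cautiously (0.6 is the largest).

Enter cautiously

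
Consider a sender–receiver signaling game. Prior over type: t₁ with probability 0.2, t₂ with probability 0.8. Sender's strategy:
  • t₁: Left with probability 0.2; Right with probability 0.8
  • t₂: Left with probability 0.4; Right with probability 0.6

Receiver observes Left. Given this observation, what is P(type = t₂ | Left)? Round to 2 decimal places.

Apply Bayes' rule using the sender's strategy as the likelihood.
P(Left) = 0.2·0.2 + 0.8·0.4 = 0.36
P(t₂ | Left) = (0.8·0.4) / 0.36 = 0.32 / 0.36 = 0.888889

0.89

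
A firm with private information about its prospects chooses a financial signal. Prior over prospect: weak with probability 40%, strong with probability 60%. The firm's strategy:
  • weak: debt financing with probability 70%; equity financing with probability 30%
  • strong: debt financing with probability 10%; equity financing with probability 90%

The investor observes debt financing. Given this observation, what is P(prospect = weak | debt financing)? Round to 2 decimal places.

Apply Bayes' rule using the sender's strategy as the likelihood.
P(debt financing) = 0.4·0.7 + 0.6·0.1 = 0.34
P(weak | debt financing) = (0.4·0.7) / 0.34 = 0.28 / 0.34 = 0.823529

0.82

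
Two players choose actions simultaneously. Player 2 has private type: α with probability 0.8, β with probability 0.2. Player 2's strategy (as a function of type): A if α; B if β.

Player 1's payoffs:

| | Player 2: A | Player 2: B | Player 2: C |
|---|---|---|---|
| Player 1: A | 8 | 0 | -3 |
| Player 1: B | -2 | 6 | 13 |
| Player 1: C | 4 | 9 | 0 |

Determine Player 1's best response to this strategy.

E[A] = 0.8·(8) + 0.2·(0) = 6.4
E[B] = 0.8·(-2) + 0.2·(6) = -0.4
E[C] = 0.8·(4) + 0.2·(9) = 5
Best response: A (6.4 is the largest).

A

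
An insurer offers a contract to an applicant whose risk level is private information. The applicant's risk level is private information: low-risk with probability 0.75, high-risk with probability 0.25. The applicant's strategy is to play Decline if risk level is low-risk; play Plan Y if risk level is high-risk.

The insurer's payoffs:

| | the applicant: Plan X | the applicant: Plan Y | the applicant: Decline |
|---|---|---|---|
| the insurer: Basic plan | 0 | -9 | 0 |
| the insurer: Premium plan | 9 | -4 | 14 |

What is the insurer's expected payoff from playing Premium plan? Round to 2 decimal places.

9.50

E[Premium plan] = 0.75·14 + 0.25·(-4) = 10.5 + (-1) = 9.5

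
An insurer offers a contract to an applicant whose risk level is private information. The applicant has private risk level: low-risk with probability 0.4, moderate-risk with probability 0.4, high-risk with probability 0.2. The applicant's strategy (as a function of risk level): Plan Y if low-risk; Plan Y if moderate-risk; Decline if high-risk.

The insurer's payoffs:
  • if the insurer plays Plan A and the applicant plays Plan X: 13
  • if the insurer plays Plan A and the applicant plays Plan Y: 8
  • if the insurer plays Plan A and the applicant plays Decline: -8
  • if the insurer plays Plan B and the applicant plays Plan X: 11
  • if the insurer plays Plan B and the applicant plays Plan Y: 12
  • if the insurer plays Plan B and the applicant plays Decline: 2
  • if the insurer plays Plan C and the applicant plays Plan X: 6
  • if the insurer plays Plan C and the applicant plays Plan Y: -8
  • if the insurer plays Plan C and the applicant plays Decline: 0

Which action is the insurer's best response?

Plan B

E[Plan A] = 0.4·(8) + 0.4·(8) + 0.2·(-8) = 4.8
E[Plan B] = 0.4·(12) + 0.4·(12) + 0.2·(2) = 10
E[Plan C] = 0.4·(-8) + 0.4·(-8) + 0.2·(0) = -6.4
Best response: Plan B (10 is the largest).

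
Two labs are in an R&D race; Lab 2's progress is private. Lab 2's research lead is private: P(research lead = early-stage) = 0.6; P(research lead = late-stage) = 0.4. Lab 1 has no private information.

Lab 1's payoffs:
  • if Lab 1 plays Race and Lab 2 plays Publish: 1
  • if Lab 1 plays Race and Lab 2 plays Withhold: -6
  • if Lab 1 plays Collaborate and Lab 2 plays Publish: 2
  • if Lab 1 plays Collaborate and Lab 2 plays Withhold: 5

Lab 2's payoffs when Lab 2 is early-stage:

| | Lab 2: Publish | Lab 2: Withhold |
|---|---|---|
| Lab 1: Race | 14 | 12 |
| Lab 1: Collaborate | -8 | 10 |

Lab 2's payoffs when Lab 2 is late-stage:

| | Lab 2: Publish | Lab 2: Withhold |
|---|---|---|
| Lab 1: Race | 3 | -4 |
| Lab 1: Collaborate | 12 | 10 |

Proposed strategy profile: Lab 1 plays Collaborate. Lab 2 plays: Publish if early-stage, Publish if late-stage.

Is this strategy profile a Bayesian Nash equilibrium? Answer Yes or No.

Lab 1 plays Collaborate: E[Collaborate] = 0.6·(2) + 0.4·(2) = 2; E[Race] = 1. Best-responding. ✓
Lab 2 (research lead early-stage), facing Collaborate: Publish gives -8, Withhold gives 10. Proposed Publish is not best — profitable deviation exists. ✗
Lab 2 (research lead late-stage), facing Collaborate: Publish gives 12, Withhold gives 10. Proposed Publish is best. ✓

No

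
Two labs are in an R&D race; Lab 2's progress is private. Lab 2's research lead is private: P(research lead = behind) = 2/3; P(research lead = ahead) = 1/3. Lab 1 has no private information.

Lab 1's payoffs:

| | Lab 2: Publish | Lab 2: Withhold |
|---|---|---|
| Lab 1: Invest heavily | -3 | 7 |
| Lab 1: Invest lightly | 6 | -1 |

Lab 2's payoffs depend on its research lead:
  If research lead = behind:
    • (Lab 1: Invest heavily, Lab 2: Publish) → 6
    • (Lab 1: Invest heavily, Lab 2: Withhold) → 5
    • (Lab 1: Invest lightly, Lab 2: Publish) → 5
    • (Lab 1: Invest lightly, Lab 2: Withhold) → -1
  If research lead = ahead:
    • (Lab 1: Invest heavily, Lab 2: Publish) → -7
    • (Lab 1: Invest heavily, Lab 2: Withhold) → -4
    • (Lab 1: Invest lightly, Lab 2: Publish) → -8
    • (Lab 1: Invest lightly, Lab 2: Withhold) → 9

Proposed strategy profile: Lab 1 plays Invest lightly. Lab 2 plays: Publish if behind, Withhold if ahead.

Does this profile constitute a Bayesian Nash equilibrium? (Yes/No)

A profile is a BNE iff every type of every player is best-responding given beliefs about the other side.
Lab 1 plays Invest lightly: E[Invest lightly] = 2/3·(6) + 1/3·(-1) = 11/3; E[Invest heavily] = 1/3. Best-responding. ✓
Lab 2 (research lead behind), facing Invest lightly: Publish gives 5, Withhold gives -1. Proposed Publish is best. ✓
Lab 2 (research lead ahead), facing Invest lightly: Publish gives -8, Withhold gives 9. Proposed Withhold is best. ✓

Yes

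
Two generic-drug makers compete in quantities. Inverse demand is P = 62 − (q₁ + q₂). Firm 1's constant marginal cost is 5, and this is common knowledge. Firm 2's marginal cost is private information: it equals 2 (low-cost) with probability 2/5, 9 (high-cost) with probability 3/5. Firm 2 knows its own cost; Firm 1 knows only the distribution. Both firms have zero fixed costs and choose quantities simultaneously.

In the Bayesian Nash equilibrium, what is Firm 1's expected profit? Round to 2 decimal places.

Each type of Firm 2 best-responds to q₁; Firm 1 best-responds to the expected q₂ over Firm 2's types.
Firm 2 with cost c maximizes (62 − (q₁+q₂) − c)·q₂, giving q₂(c) = (62 − c − q₁)/2.
E[c₂] = 2/5·2 + 3/5·9 = 6.2
Firm 1's FOC against E[q₂] yields q₁ = (62 − 2·5 + E[c₂])/3 = (62 − 10 + 6.2)/3 = 19.4.
E[P] = 62 − (q₁ + E[q₂]) = 24.4; Firm 1's expected profit = (E[P] − 5)·q₁ = (24.4 − 5)·19.4 = 376.36.

376.36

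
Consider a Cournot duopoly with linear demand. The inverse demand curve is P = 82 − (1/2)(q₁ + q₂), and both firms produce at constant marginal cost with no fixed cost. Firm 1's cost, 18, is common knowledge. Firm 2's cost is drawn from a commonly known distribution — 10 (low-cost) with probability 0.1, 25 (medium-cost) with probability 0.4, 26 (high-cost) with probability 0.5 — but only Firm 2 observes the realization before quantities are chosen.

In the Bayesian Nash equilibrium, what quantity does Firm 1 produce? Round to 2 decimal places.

46.67

Firm 2 with cost c maximizes (82 − (1/2)(q₁+q₂) − c)·q₂, giving q₂(c) = (82 − c − (1/2)q₁).
E[c₂] = 0.1·10 + 0.4·25 + 0.5·26 = 24
Firm 1's FOC against E[q₂] yields q₁ = (82 − 2·18 + E[c₂])/(3/2) = (82 − 36 + 24)/(3/2) = 46.6667.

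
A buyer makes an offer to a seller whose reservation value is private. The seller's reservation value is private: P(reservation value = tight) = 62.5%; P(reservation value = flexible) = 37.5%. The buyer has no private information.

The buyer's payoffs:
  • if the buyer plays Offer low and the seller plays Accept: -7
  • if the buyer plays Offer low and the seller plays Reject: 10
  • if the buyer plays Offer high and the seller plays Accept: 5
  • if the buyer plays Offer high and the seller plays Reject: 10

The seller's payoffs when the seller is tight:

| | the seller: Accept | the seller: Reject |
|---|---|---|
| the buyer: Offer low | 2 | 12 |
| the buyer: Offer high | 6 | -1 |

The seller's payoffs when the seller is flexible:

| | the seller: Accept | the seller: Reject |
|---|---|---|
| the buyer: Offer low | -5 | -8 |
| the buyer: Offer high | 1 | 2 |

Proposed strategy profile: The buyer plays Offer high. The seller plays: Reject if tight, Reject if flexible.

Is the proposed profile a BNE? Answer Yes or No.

The buyer plays Offer high: E[Offer high] = 0.625·(10) + 0.375·(10) = 10; E[Offer low] = 10. Best-responding. ✓
The seller (reservation value tight), facing Offer high: Accept gives 6, Reject gives -1. Proposed Reject is not best — profitable deviation exists. ✗
The seller (reservation value flexible), facing Offer high: Accept gives 1, Reject gives 2. Proposed Reject is best. ✓

No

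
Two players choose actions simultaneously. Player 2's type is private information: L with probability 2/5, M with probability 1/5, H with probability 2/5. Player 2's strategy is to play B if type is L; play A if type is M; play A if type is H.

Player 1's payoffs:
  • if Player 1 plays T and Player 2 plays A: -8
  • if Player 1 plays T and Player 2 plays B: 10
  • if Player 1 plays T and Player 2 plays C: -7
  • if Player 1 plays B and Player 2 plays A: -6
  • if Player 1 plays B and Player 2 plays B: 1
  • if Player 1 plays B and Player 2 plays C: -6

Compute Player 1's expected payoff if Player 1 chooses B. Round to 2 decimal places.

-3.20

Take the expectation over Player 2's type, weighting each type's action by its prior probability.
E[B] = 2/5·1 + 1/5·(-6) + 2/5·(-6) = 2/5 + (-6/5) + (-12/5) = -16/5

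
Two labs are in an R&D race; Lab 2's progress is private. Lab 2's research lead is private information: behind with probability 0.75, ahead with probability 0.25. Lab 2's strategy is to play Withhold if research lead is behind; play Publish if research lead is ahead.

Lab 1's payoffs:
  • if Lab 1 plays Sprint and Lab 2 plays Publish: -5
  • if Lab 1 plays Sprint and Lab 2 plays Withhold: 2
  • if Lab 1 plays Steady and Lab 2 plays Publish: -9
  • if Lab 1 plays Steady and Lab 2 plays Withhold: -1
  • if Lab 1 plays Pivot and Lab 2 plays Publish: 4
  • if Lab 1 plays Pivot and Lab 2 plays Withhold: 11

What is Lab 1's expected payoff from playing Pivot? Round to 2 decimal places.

Take the expectation over Lab 2's research lead, weighting each type's action by its prior probability.
E[Pivot] = 0.75·11 + 0.25·4 = 8.25 + 1 = 9.25

9.25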